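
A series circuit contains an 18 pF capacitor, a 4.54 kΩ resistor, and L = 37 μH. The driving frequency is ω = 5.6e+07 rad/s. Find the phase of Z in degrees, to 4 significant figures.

X_L = ωL = 2072 Ω
X_C = 1/(ωC) = 992.1 Ω
Net reactance X = X_L − X_C = 1080 Ω
Z = 4540 + j1080 Ω
|Z| = √(4540² + 1080²) = 4667 Ω
∠Z = arctan(1080/4540) = 13.38°

13.38°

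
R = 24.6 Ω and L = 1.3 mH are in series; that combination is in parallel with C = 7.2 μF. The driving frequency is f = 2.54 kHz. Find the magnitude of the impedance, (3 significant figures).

ω = 2πf = 15960 rad/s
X_L = ωL = 20.7 Ω
X_C = 1/(ωC) = 8.70 Ω
Branch 1 (R+jX_L): Z₁ = 24.6 + j20.7 Ω, |Z₁| = 32.2 Ω
Branch 2 (−jX_C): Z₂ = −j8.70 Ω
Parallel: Z = Z₁Z₂/(Z₁+Z₂), |Z| = 10.2 Ω, ∠Z = -75.9°

10.2 Ω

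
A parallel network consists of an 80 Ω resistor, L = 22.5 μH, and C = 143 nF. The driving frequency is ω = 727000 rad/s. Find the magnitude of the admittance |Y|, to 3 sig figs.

X_L = ωL = 16.4 Ω
X_C = 1/(ωC) = 9.62 Ω
Parallel: admittances add. Y = 1/R + 1/(jωL) + jωC
Y = (0.0125 + j0.0428) S
|Y| = 0.0446 S → |Z| = 1/|Y| = 22.4 Ω, ∠Z = −∠Y = -73.7°

44.6 mS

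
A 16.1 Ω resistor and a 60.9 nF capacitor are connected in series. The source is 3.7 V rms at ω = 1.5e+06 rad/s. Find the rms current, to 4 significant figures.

190.0 mA

X_C = 1/(ωC) = 10.95 Ω
Z = 16.10 − j10.95 Ω
|Z| = √(16.10² + 10.95²) = 19.47 Ω
I = V/|Z| = 3.7/19.47 = 190.0 mA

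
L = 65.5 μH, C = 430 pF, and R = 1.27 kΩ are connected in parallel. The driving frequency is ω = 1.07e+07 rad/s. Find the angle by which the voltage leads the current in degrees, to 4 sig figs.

-76.07°

X_L = ωL = 700.9 Ω
X_C = 1/(ωC) = 217.3 Ω
Parallel: admittances add. Y = 1/R + 1/(jωL) + jωC
Y = (0.0007874 + j0.003174) S
|Y| = 0.003270 S → |Z| = 1/|Y| = 305.8 Ω, ∠Z = −∠Y = -76.07°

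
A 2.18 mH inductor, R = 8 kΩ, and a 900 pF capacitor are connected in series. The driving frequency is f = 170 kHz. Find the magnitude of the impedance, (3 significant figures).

8100 Ω

ω = 2πf = 1.068e+06 rad/s
X_L = ωL = 2330 Ω
X_C = 1/(ωC) = 1040 Ω
Net reactance X = X_L − X_C = 1290 Ω
Z = 8000 + j1290 Ω
|Z| = √(8000² + 1290²) = 8100 Ω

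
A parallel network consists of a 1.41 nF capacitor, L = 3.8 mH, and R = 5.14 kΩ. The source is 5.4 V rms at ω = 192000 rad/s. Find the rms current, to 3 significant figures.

6.03 mA

X_L = ωL = 730 Ω
X_C = 1/(ωC) = 3690 Ω
Parallel: admittances add. Y = 1/R + 1/(jωL) + jωC
Y = (0.000195 − j0.00110) S
|Y| = 0.00112 S → |Z| = 1/|Y| = 895 Ω, ∠Z = −∠Y = 80.0°
I = V/|Z| = 5.4/895 = 6.03 mA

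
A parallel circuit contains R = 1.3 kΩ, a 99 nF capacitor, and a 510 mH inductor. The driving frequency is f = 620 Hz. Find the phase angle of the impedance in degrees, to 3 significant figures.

ω = 2πf = 3896 rad/s
X_L = ωL = 1990 Ω
X_C = 1/(ωC) = 2590 Ω
Parallel: admittances add. Y = 1/R + 1/(jωL) + jωC
Y = (0.000769 − j0.000118) S
|Y| = 0.000778 S → |Z| = 1/|Y| = 1290 Ω, ∠Z = −∠Y = 8.70°

8.70°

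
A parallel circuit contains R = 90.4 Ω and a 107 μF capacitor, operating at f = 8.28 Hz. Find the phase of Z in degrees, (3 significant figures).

ω = 2πf = 52.02 rad/s
X_C = 1/(ωC) = 180 Ω
Parallel: admittances add. Y = 1/R + jωC
Y = (0.0111 + j0.00557) S
|Y| = 0.0124 S → |Z| = 1/|Y| = 80.8 Ω, ∠Z = −∠Y = -26.7°

-26.7°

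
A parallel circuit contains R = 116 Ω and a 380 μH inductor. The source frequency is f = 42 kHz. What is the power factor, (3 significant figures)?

0.654

ω = 2πf = 263900 rad/s
X_L = ωL = 100 Ω
Parallel: admittances add. Y = 1/R + 1/(jωL)
Y = (0.00862 − j0.00997) S
|Y| = 0.0132 S → |Z| = 1/|Y| = 75.9 Ω, ∠Z = −∠Y = 49.2°
cos φ = cos(49.2°) = 0.654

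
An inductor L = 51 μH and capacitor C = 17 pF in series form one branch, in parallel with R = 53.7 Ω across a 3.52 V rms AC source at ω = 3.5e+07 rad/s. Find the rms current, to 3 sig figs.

X_L = ωL = 1780 Ω
X_C = 1/(ωC) = 1680 Ω
Branch 1: Z₁ = R = 53.7 Ω
Branch 2 (series LC): Z₂ = j(X_L − X_C) = j104 Ω
Parallel: Z = Z₁Z₂/(Z₁+Z₂), |Z| = 47.7 Ω, ∠Z = 27.2°
I = V/|Z| = 3.52/47.7 = 73.7 mA

73.7 mA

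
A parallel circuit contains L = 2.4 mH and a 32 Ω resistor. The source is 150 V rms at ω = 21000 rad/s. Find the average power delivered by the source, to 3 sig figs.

703 W

X_L = ωL = 50.4 Ω
Parallel: admittances add. Y = 1/R + 1/(jωL)
Y = (0.0312 − j0.0198) S
|Y| = 0.0370 S → |Z| = 1/|Y| = 27.0 Ω, ∠Z = −∠Y = 32.4°
I = V/|Z| = 5.55 A
P = VI cos φ = 150 × 5.55 × cos(32.4°) = 703 W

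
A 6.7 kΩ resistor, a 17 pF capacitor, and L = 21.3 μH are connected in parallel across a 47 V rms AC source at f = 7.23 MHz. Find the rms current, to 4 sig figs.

14.14 mA

ω = 2πf = 4.543e+07 rad/s
X_L = ωL = 967.6 Ω
X_C = 1/(ωC) = 1295 Ω
Parallel: admittances add. Y = 1/R + 1/(jωL) + jωC
Y = (0.0001493 − j0.0002612) S
|Y| = 0.0003008 S → |Z| = 1/|Y| = 3324 Ω, ∠Z = −∠Y = 60.26°
I = V/|Z| = 47/3324 = 14.14 mA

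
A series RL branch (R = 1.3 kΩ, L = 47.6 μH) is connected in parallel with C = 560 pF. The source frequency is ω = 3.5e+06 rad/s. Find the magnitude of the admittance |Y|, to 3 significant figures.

2.01 mS

X_L = ωL = 167 Ω
X_C = 1/(ωC) = 510 Ω
Branch 1 (R+jX_L): Z₁ = 1300 + j167 Ω, |Z₁| = 1310 Ω
Branch 2 (−jX_C): Z₂ = −j510 Ω
Parallel: Z = Z₁Z₂/(Z₁+Z₂), |Z| = 497 Ω, ∠Z = -67.9°
|Y| = 1/|Z| = 2.01 mS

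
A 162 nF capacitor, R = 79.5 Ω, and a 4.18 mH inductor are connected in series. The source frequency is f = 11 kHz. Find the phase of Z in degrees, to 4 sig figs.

68.28°

ω = 2πf = 69120 rad/s
X_L = ωL = 288.9 Ω
X_C = 1/(ωC) = 89.31 Ω
Net reactance X = X_L − X_C = 199.6 Ω
Z = 79.50 + j199.6 Ω
|Z| = √(79.50² + 199.6²) = 214.8 Ω
∠Z = arctan(199.6/79.50) = 68.28°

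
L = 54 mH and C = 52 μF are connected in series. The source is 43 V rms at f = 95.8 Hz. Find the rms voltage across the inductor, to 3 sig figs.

ω = 2πf = 601.9 rad/s
X_L = ωL = 32.5 Ω
X_C = 1/(ωC) = 31.9 Ω
Net reactance X = X_L − X_C = 0.556 Ω
Z = j0.556 Ω
|Z| = √(0² + 0.556²) = 0.556 Ω
I = V/|Z| = 77.4 A
V_L = I·|Z_L| = 77.4 × 32.5 = 2520 V

2520 V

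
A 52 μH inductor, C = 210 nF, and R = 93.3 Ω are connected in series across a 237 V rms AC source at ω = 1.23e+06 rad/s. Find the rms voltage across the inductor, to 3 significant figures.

137 V

X_L = ωL = 64.0 Ω
X_C = 1/(ωC) = 3.87 Ω
Net reactance X = X_L − X_C = 60.1 Ω
Z = 93.3 + j60.1 Ω
|Z| = √(93.3² + 60.1²) = 111 Ω
I = V/|Z| = 2.14 A
V_L = I·|Z_L| = 2.14 × 64.0 = 137 V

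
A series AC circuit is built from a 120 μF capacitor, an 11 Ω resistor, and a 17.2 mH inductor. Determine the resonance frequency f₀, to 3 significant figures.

ω₀ = 1/√(LC) = 1/√(0.0172 × 0.00012) = 696.1 rad/s
f₀ = ω₀/(2π) = 111 Hz

111 Hz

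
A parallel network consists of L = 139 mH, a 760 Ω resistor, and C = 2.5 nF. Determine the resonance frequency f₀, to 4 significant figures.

8.538 kHz

ω₀ = 1/√(LC) = 1/√(0.139 × 2.5e-09) = 53640 rad/s
f₀ = ω₀/(2π) = 8.538 kHz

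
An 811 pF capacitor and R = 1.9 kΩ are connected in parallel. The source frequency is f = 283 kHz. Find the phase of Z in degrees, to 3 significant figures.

-69.9°

ω = 2πf = 1.778e+06 rad/s
X_C = 1/(ωC) = 693 Ω
Parallel: admittances add. Y = 1/R + jωC
Y = (0.000526 + j0.00144) S
|Y| = 0.00154 S → |Z| = 1/|Y| = 651 Ω, ∠Z = −∠Y = -69.9°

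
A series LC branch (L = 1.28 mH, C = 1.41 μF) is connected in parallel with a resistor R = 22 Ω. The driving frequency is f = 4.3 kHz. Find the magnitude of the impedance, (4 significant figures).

ω = 2πf = 27020 rad/s
X_L = ωL = 34.58 Ω
X_C = 1/(ωC) = 26.25 Ω
Branch 1: Z₁ = R = 22.00 Ω
Branch 2 (series LC): Z₂ = j(X_L − X_C) = j8.332 Ω
Parallel: Z = Z₁Z₂/(Z₁+Z₂), |Z| = 7.792 Ω, ∠Z = 69.26°

7.792 Ω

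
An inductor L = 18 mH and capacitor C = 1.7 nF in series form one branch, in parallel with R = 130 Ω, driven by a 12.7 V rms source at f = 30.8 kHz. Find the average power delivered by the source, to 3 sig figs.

1.24 W

ω = 2πf = 193500 rad/s
X_L = ωL = 3480 Ω
X_C = 1/(ωC) = 3040 Ω
Branch 1: Z₁ = R = 130 Ω
Branch 2 (series LC): Z₂ = j(X_L − X_C) = j444 Ω
Parallel: Z = Z₁Z₂/(Z₁+Z₂), |Z| = 125 Ω, ∠Z = 16.3°
I = V/|Z| = 102 mA
P = VI cos φ = 12.7 × 0.102 × cos(16.3°) = 1.24 W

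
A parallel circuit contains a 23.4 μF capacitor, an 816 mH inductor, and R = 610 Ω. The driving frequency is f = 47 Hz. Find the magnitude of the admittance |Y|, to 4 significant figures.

ω = 2πf = 295.3 rad/s
X_L = ωL = 241.0 Ω
X_C = 1/(ωC) = 144.7 Ω
Parallel: admittances add. Y = 1/R + 1/(jωL) + jωC
Y = (0.001639 + j0.002760) S
|Y| = 0.003210 S → |Z| = 1/|Y| = 311.5 Ω, ∠Z = −∠Y = -59.29°

3.210 mS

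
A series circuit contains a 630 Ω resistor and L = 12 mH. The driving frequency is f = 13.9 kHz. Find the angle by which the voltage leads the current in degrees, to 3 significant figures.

59.0°

ω = 2πf = 87340 rad/s
X_L = ωL = 1050 Ω
Z = 630 + j1050 Ω
|Z| = √(630² + 1050²) = 1220 Ω
∠Z = arctan(1050/630) = 59.0°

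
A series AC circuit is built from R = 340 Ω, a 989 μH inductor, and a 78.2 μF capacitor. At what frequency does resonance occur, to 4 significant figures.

572.3 Hz

ω₀ = 1/√(LC) = 1/√(0.000989 × 7.82e-05) = 3596 rad/s
f₀ = ω₀/(2π) = 572.3 Hz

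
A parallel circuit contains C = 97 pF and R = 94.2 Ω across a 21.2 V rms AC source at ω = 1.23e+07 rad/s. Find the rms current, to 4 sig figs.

226.5 mA

X_C = 1/(ωC) = 838.2 Ω
Parallel: admittances add. Y = 1/R + jωC
Y = (0.01062 + j0.001193) S
|Y| = 0.01068 S → |Z| = 1/|Y| = 93.61 Ω, ∠Z = −∠Y = -6.413°
I = V/|Z| = 21.2/93.61 = 226.5 mA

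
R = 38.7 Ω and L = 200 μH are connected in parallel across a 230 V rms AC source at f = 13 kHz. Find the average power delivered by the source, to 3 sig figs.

1.37 kW

ω = 2πf = 81680 rad/s
X_L = ωL = 16.3 Ω
Parallel: admittances add. Y = 1/R + 1/(jωL)
Y = (0.0258 − j0.0612) S
|Y| = 0.0664 S → |Z| = 1/|Y| = 15.1 Ω, ∠Z = −∠Y = 67.1°
I = V/|Z| = 15.3 A
P = VI cos φ = 230 × 15.3 × cos(67.1°) = 1.37 kW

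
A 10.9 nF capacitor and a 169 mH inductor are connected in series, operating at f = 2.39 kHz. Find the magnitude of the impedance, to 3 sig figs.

ω = 2πf = 15020 rad/s
X_L = ωL = 2540 Ω
X_C = 1/(ωC) = 6110 Ω
Net reactance X = X_L − X_C = -3570 Ω
Z = − j3570 Ω
|Z| = √(0² + 3570²) = 3570 Ω

3570 Ω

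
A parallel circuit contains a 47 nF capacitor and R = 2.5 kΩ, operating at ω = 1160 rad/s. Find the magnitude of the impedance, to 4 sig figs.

2477 Ω

X_C = 1/(ωC) = 18340 Ω
Parallel: admittances add. Y = 1/R + jωC
Y = (0.0004000 + j5.452e-05) S
|Y| = 0.0004037 S → |Z| = 1/|Y| = 2477 Ω, ∠Z = −∠Y = -7.762°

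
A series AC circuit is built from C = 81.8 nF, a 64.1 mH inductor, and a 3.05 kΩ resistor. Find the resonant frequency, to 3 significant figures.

ω₀ = 1/√(LC) = 1/√(0.0641 × 8.18e-08) = 13810 rad/s
f₀ = ω₀/(2π) = 2.20 kHz

2.20 kHz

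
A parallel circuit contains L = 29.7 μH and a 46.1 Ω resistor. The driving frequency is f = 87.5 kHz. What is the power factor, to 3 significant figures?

0.334

ω = 2πf = 549800 rad/s
X_L = ωL = 16.3 Ω
Parallel: admittances add. Y = 1/R + 1/(jωL)
Y = (0.0217 − j0.0612) S
|Y| = 0.0650 S → |Z| = 1/|Y| = 15.4 Ω, ∠Z = −∠Y = 70.5°
cos φ = cos(70.5°) = 0.334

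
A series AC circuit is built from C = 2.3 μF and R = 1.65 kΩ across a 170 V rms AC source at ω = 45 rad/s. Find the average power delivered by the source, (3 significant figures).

496 mW

X_C = 1/(ωC) = 9660 Ω
Z = 1650 − j9660 Ω
|Z| = √(1650² + 9660²) = 9800 Ω
∠Z = arctan(-9660/1650) = -80.3°
I = V/|Z| = 17.3 mA
P = VI cos φ = 170 × 0.0173 × cos(-80.3°) = 496 mW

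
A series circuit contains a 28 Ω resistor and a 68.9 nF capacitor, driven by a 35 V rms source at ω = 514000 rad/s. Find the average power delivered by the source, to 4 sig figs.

X_C = 1/(ωC) = 28.24 Ω
Z = 28.00 − j28.24 Ω
|Z| = √(28.00² + 28.24²) = 39.77 Ω
∠Z = arctan(-28.24/28.00) = -45.24°
I = V/|Z| = 880.2 mA
P = VI cos φ = 35 × 0.8802 × cos(-45.24°) = 21.69 W

21.69 W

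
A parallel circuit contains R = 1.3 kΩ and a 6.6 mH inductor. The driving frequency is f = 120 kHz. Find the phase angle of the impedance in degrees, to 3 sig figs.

ω = 2πf = 754000 rad/s
X_L = ωL = 4980 Ω
Parallel: admittances add. Y = 1/R + 1/(jωL)
Y = (0.000769 − j0.000201) S
|Y| = 0.000795 S → |Z| = 1/|Y| = 1260 Ω, ∠Z = −∠Y = 14.6°

14.6°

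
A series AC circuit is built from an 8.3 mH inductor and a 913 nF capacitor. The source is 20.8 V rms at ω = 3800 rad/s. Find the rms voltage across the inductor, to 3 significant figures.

X_L = ωL = 31.5 Ω
X_C = 1/(ωC) = 288 Ω
Net reactance X = X_L − X_C = -257 Ω
Z = − j257 Ω
|Z| = √(0² + 257²) = 257 Ω
I = V/|Z| = 81.0 mA
V_L = I·|Z_L| = 0.0810 × 31.5 = 2.56 V

2.56 V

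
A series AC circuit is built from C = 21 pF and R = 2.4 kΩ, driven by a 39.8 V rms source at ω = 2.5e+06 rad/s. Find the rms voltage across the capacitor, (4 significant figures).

39.49 V

X_C = 1/(ωC) = 19050 Ω
Z = 2400 − j19050 Ω
|Z| = √(2400² + 19050²) = 19200 Ω
I = V/|Z| = 2.073 mA
V_C = I·|Z_C| = 0.002073 × 19050 = 39.49 V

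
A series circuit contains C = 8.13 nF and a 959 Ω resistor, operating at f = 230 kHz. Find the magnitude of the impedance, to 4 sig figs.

962.8 Ω

ω = 2πf = 1.445e+06 rad/s
X_C = 1/(ωC) = 85.11 Ω
Z = 959.0 − j85.11 Ω
|Z| = √(959.0² + 85.11²) = 962.8 Ω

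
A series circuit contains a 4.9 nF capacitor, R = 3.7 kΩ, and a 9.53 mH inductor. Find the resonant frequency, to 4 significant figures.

23.29 kHz

ω₀ = 1/√(LC) = 1/√(0.00953 × 4.9e-09) = 146300 rad/s
f₀ = ω₀/(2π) = 23.29 kHz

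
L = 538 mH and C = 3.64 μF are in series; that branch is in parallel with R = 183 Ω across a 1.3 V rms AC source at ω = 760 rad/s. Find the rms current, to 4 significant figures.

28.33 mA

X_L = ωL = 408.9 Ω
X_C = 1/(ωC) = 361.5 Ω
Branch 1: Z₁ = R = 183.0 Ω
Branch 2 (series LC): Z₂ = j(X_L − X_C) = j47.40 Ω
Parallel: Z = Z₁Z₂/(Z₁+Z₂), |Z| = 45.89 Ω, ∠Z = 75.48°
I = V/|Z| = 1.3/45.89 = 28.33 mA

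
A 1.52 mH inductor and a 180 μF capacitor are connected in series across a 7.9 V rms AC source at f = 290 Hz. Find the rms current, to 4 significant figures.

ω = 2πf = 1822 rad/s
X_L = ωL = 2.770 Ω
X_C = 1/(ωC) = 3.049 Ω
Net reactance X = X_L − X_C = -0.2793 Ω
Z = − j0.2793 Ω
|Z| = √(0² + 0.2793²) = 0.2793 Ω
I = V/|Z| = 7.9/0.2793 = 28.28 A

28.28 A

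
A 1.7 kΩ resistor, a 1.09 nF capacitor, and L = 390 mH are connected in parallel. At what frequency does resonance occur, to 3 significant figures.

ω₀ = 1/√(LC) = 1/√(0.39 × 1.09e-09) = 48500 rad/s
f₀ = ω₀/(2π) = 7.72 kHz

7.72 kHz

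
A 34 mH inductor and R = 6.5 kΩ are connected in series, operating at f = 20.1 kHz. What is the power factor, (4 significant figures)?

0.8344

ω = 2πf = 126300 rad/s
X_L = ωL = 4294 Ω
Z = 6500 + j4294 Ω
|Z| = √(6500² + 4294²) = 7790 Ω
∠Z = arctan(4294/6500) = 33.45°
cos φ = cos(33.45°) = 0.8344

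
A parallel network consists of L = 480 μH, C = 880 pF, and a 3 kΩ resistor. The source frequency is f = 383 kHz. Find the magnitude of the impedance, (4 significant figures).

ω = 2πf = 2.406e+06 rad/s
X_L = ωL = 1155 Ω
X_C = 1/(ωC) = 472.2 Ω
Parallel: admittances add. Y = 1/R + 1/(jωL) + jωC
Y = (0.0003333 + j0.001252) S
|Y| = 0.001296 S → |Z| = 1/|Y| = 771.9 Ω, ∠Z = −∠Y = -75.09°

771.9 Ω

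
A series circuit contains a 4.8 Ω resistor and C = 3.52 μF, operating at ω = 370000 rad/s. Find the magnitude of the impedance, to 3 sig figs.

X_C = 1/(ωC) = 0.768 Ω
Z = 4.80 − j0.768 Ω
|Z| = √(4.80² + 0.768²) = 4.86 Ω

4.86 Ω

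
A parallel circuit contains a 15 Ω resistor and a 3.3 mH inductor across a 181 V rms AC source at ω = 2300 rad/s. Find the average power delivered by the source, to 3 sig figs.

X_L = ωL = 7.59 Ω
Parallel: admittances add. Y = 1/R + 1/(jωL)
Y = (0.0667 − j0.132) S
|Y| = 0.148 S → |Z| = 1/|Y| = 6.77 Ω, ∠Z = −∠Y = 63.2°
I = V/|Z| = 26.7 A
P = VI cos φ = 181 × 26.7 × cos(63.2°) = 2.18 kW

2.18 kW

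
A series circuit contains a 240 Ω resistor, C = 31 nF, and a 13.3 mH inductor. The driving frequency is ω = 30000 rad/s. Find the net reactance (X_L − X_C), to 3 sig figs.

X_L = ωL = 399 Ω
X_C = 1/(ωC) = 1080 Ω
X = 399 − 1080 = -676 Ω

-676 Ω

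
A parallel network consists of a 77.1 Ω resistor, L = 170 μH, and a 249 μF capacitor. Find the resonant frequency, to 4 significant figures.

773.6 Hz

ω₀ = 1/√(LC) = 1/√(0.00017 × 0.000249) = 4860 rad/s
f₀ = ω₀/(2π) = 773.6 Hz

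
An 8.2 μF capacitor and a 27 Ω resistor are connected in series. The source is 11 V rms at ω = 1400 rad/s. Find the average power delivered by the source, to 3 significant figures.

X_C = 1/(ωC) = 87.1 Ω
Z = 27.0 − j87.1 Ω
|Z| = √(27.0² + 87.1²) = 91.2 Ω
∠Z = arctan(-87.1/27.0) = -72.8°
I = V/|Z| = 121 mA
P = VI cos φ = 11 × 0.121 × cos(-72.8°) = 393 mW

393 mW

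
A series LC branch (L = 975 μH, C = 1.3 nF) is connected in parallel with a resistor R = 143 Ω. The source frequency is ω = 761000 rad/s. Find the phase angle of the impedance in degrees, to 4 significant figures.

-28.01°

X_L = ωL = 742.0 Ω
X_C = 1/(ωC) = 1011 Ω
Branch 1: Z₁ = R = 143.0 Ω
Branch 2 (series LC): Z₂ = j(X_L − X_C) = −j268.8 Ω
Parallel: Z = Z₁Z₂/(Z₁+Z₂), |Z| = 126.3 Ω, ∠Z = -28.01°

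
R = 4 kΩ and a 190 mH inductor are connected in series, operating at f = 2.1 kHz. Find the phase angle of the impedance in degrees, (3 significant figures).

ω = 2πf = 13190 rad/s
X_L = ωL = 2510 Ω
Z = 4000 + j2510 Ω
|Z| = √(4000² + 2510²) = 4720 Ω
∠Z = arctan(2510/4000) = 32.1°

32.1°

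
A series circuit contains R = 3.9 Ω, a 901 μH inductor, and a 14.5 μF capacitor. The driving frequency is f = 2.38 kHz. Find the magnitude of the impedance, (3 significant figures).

9.68 Ω

ω = 2πf = 14950 rad/s
X_L = ωL = 13.5 Ω
X_C = 1/(ωC) = 4.61 Ω
Net reactance X = X_L − X_C = 8.86 Ω
Z = 3.90 + j8.86 Ω
|Z| = √(3.90² + 8.86²) = 9.68 Ω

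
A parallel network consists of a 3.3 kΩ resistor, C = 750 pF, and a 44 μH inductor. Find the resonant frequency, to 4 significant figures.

ω₀ = 1/√(LC) = 1/√(4.4e-05 × 7.5e-10) = 5.505e+06 rad/s
f₀ = ω₀/(2π) = 876.1 kHz

876.1 kHz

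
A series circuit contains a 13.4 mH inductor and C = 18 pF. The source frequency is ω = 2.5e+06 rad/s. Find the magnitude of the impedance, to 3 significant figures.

X_L = ωL = 33500 Ω
X_C = 1/(ωC) = 22200 Ω
Net reactance X = X_L − X_C = 11300 Ω
Z = j11300 Ω
|Z| = √(0² + 11300²) = 11300 Ω

11300 Ω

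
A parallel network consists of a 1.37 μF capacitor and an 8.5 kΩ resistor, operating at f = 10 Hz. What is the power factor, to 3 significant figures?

ω = 2πf = 62.83 rad/s
X_C = 1/(ωC) = 11600 Ω
Parallel: admittances add. Y = 1/R + jωC
Y = (0.000118 + j8.61e-05) S
|Y| = 0.000146 S → |Z| = 1/|Y| = 6860 Ω, ∠Z = −∠Y = -36.2°
cos φ = cos(-36.2°) = 0.807

0.807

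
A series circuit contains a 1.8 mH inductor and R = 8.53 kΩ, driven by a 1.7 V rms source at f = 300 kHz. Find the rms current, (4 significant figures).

ω = 2πf = 1.885e+06 rad/s
X_L = ωL = 3393 Ω
Z = 8530 + j3393 Ω
|Z| = √(8530² + 3393²) = 9180 Ω
I = V/|Z| = 1.7/9180 = 185.2 μA

185.2 μA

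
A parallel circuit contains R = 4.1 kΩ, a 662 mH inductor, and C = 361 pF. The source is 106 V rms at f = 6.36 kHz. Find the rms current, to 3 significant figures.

ω = 2πf = 39960 rad/s
X_L = ωL = 26500 Ω
X_C = 1/(ωC) = 69300 Ω
Parallel: admittances add. Y = 1/R + 1/(jωL) + jωC
Y = (0.000244 − j2.34e-05) S
|Y| = 0.000245 S → |Z| = 1/|Y| = 4080 Ω, ∠Z = −∠Y = 5.47°
I = V/|Z| = 106/4080 = 26.0 mA

26.0 mA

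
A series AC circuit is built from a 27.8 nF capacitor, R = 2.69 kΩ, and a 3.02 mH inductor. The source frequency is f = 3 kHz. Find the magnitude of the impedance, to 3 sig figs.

ω = 2πf = 18850 rad/s
X_L = ωL = 56.9 Ω
X_C = 1/(ωC) = 1910 Ω
Net reactance X = X_L − X_C = -1850 Ω
Z = 2690 − j1850 Ω
|Z| = √(2690² + 1850²) = 3270 Ω

3270 Ω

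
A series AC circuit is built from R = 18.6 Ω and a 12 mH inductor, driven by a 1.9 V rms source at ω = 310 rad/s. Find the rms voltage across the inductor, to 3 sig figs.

0.373 V

X_L = ωL = 3.72 Ω
Z = 18.6 + j3.72 Ω
|Z| = √(18.6² + 3.72²) = 19.0 Ω
I = V/|Z| = 100 mA
V_L = I·|Z_L| = 0.100 × 3.72 = 0.373 V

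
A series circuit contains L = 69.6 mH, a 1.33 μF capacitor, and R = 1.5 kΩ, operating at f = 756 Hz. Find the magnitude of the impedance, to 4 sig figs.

1510 Ω

ω = 2πf = 4750 rad/s
X_L = ωL = 330.6 Ω
X_C = 1/(ωC) = 158.3 Ω
Net reactance X = X_L − X_C = 172.3 Ω
Z = 1500 + j172.3 Ω
|Z| = √(1500² + 172.3²) = 1510 Ω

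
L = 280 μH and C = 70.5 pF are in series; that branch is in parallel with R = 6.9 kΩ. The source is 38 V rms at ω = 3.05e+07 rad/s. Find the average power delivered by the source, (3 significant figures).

209 mW

X_L = ωL = 8540 Ω
X_C = 1/(ωC) = 465 Ω
Branch 1: Z₁ = R = 6900 Ω
Branch 2 (series LC): Z₂ = j(X_L − X_C) = j8070 Ω
Parallel: Z = Z₁Z₂/(Z₁+Z₂), |Z| = 5250 Ω, ∠Z = 40.5°
I = V/|Z| = 7.24 mA
P = VI cos φ = 38 × 0.00724 × cos(40.5°) = 209 mW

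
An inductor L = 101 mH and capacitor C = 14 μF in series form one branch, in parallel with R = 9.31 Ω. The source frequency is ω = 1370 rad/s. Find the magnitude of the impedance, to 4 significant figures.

9.256 Ω

X_L = ωL = 138.4 Ω
X_C = 1/(ωC) = 52.14 Ω
Branch 1: Z₁ = R = 9.310 Ω
Branch 2 (series LC): Z₂ = j(X_L − X_C) = j86.23 Ω
Parallel: Z = Z₁Z₂/(Z₁+Z₂), |Z| = 9.256 Ω, ∠Z = 6.162°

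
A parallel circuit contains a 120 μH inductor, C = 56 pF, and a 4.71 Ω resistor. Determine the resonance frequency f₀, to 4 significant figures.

ω₀ = 1/√(LC) = 1/√(0.00012 × 5.6e-11) = 1.22e+07 rad/s
f₀ = ω₀/(2π) = 1.941 MHz

1.941 MHz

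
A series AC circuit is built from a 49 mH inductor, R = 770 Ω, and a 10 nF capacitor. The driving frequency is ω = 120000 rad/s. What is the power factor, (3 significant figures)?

X_L = ωL = 5880 Ω
X_C = 1/(ωC) = 833 Ω
Net reactance X = X_L − X_C = 5050 Ω
Z = 770 + j5050 Ω
|Z| = √(770² + 5050²) = 5110 Ω
∠Z = arctan(5050/770) = 81.3°
cos φ = cos(81.3°) = 0.151

0.151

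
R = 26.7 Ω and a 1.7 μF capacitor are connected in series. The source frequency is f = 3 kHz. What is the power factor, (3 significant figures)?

ω = 2πf = 18850 rad/s
X_C = 1/(ωC) = 31.2 Ω
Z = 26.7 − j31.2 Ω
|Z| = √(26.7² + 31.2²) = 41.1 Ω
∠Z = arctan(-31.2/26.7) = -49.5°
cos φ = cos(-49.5°) = 0.650

0.650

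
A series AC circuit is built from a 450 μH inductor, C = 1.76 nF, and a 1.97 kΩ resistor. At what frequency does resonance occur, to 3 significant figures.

179 kHz

ω₀ = 1/√(LC) = 1/√(0.00045 × 1.76e-09) = 1.124e+06 rad/s
f₀ = ω₀/(2π) = 179 kHz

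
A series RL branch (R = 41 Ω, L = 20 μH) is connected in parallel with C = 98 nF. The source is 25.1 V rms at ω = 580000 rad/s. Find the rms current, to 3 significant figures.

1.39 A

X_L = ωL = 11.6 Ω
X_C = 1/(ωC) = 17.6 Ω
Branch 1 (R+jX_L): Z₁ = 41.0 + j11.6 Ω, |Z₁| = 42.6 Ω
Branch 2 (−jX_C): Z₂ = −j17.6 Ω
Parallel: Z = Z₁Z₂/(Z₁+Z₂), |Z| = 18.1 Ω, ∠Z = -65.9°
I = V/|Z| = 25.1/18.1 = 1.39 A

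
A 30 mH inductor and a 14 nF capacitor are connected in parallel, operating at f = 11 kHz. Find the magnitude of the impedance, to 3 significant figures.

ω = 2πf = 69120 rad/s
X_L = ωL = 2070 Ω
X_C = 1/(ωC) = 1030 Ω
Parallel: admittances add. Y = 1/(jωL) + jωC
Y = (0 + j0.000485) S
|Y| = 0.000485 S → |Z| = 1/|Y| = 2060 Ω, ∠Z = −∠Y = -90.0°

2060 Ω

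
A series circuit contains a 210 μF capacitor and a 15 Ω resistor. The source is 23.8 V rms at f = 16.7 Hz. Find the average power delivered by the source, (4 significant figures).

3.719 W

ω = 2πf = 104.9 rad/s
X_C = 1/(ωC) = 45.38 Ω
Z = 15.00 − j45.38 Ω
|Z| = √(15.00² + 45.38²) = 47.80 Ω
∠Z = arctan(-45.38/15.00) = -71.71°
I = V/|Z| = 497.9 mA
P = VI cos φ = 23.8 × 0.4979 × cos(-71.71°) = 3.719 W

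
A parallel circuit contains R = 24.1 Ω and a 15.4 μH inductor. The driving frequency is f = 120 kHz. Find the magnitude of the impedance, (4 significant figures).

10.46 Ω

ω = 2πf = 754000 rad/s
X_L = ωL = 11.61 Ω
Parallel: admittances add. Y = 1/R + 1/(jωL)
Y = (0.04149 − j0.08612) S
|Y| = 0.09560 S → |Z| = 1/|Y| = 10.46 Ω, ∠Z = −∠Y = 64.28°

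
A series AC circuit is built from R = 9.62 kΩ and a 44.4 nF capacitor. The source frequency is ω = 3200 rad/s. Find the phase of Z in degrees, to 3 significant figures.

-36.2°

X_C = 1/(ωC) = 7040 Ω
Z = 9620 − j7040 Ω
|Z| = √(9620² + 7040²) = 11900 Ω
∠Z = arctan(-7040/9620) = -36.2°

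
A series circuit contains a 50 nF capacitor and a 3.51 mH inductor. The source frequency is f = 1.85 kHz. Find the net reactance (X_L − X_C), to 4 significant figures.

-1680 Ω

ω = 2πf = 11620 rad/s
X_L = ωL = 40.80 Ω
X_C = 1/(ωC) = 1721 Ω
X = 40.80 − 1721 = -1680 Ω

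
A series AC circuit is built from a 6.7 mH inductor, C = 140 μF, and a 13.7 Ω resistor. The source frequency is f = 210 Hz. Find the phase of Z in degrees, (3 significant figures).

ω = 2πf = 1319 rad/s
X_L = ωL = 8.84 Ω
X_C = 1/(ωC) = 5.41 Ω
Net reactance X = X_L − X_C = 3.43 Ω
Z = 13.7 + j3.43 Ω
|Z| = √(13.7² + 3.43²) = 14.1 Ω
∠Z = arctan(3.43/13.7) = 14.0°

14.0°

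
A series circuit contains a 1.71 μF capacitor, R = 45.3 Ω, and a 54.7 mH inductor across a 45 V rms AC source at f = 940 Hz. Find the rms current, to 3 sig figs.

197 mA

ω = 2πf = 5906 rad/s
X_L = ωL = 323 Ω
X_C = 1/(ωC) = 99.0 Ω
Net reactance X = X_L − X_C = 224 Ω
Z = 45.3 + j224 Ω
|Z| = √(45.3² + 224²) = 229 Ω
I = V/|Z| = 45/229 = 197 mA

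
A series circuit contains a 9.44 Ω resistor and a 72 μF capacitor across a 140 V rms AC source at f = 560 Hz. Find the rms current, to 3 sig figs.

ω = 2πf = 3519 rad/s
X_C = 1/(ωC) = 3.95 Ω
Z = 9.44 − j3.95 Ω
|Z| = √(9.44² + 3.95²) = 10.2 Ω
I = V/|Z| = 140/10.2 = 13.7 A

13.7 A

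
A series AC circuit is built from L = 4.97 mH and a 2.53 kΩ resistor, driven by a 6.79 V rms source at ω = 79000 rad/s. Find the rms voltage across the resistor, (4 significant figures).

6.710 V

X_L = ωL = 392.6 Ω
Z = 2530 + j392.6 Ω
|Z| = √(2530² + 392.6²) = 2560 Ω
I = V/|Z| = 2.652 mA
V_R = I·|Z_R| = 0.002652 × 2530 = 6.710 V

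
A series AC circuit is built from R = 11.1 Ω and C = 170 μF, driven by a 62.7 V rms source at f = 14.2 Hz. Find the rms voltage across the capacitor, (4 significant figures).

ω = 2πf = 89.22 rad/s
X_C = 1/(ωC) = 65.93 Ω
Z = 11.10 − j65.93 Ω
|Z| = √(11.10² + 65.93²) = 66.86 Ω
I = V/|Z| = 937.8 mA
V_C = I·|Z_C| = 0.9378 × 65.93 = 61.83 V

61.83 V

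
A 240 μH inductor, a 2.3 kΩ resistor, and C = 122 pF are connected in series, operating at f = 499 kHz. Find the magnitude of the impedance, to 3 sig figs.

2960 Ω

ω = 2πf = 3.135e+06 rad/s
X_L = ωL = 752 Ω
X_C = 1/(ωC) = 2610 Ω
Net reactance X = X_L − X_C = -1860 Ω
Z = 2300 − j1860 Ω
|Z| = √(2300² + 1860²) = 2960 Ω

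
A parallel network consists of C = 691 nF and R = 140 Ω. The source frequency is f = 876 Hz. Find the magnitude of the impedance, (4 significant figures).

123.6 Ω

ω = 2πf = 5504 rad/s
X_C = 1/(ωC) = 262.9 Ω
Parallel: admittances add. Y = 1/R + jωC
Y = (0.007143 + j0.003803) S
|Y| = 0.008092 S → |Z| = 1/|Y| = 123.6 Ω, ∠Z = −∠Y = -28.03°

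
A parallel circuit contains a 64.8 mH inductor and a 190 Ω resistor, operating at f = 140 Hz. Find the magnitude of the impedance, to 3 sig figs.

ω = 2πf = 879.6 rad/s
X_L = ωL = 57.0 Ω
Parallel: admittances add. Y = 1/R + 1/(jωL)
Y = (0.00526 − j0.0175) S
|Y| = 0.0183 S → |Z| = 1/|Y| = 54.6 Ω, ∠Z = −∠Y = 73.3°

54.6 Ω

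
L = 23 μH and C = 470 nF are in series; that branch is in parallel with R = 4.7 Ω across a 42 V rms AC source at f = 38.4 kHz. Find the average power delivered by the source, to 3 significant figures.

375 W

ω = 2πf = 241300 rad/s
X_L = ωL = 5.55 Ω
X_C = 1/(ωC) = 8.82 Ω
Branch 1: Z₁ = R = 4.70 Ω
Branch 2 (series LC): Z₂ = j(X_L − X_C) = −j3.27 Ω
Parallel: Z = Z₁Z₂/(Z₁+Z₂), |Z| = 2.68 Ω, ∠Z = -55.2°
I = V/|Z| = 15.6 A
P = VI cos φ = 42 × 15.6 × cos(-55.2°) = 375 W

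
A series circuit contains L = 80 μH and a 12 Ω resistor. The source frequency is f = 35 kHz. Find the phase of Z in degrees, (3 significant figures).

55.7°

ω = 2πf = 219900 rad/s
X_L = ωL = 17.6 Ω
Z = 12.0 + j17.6 Ω
|Z| = √(12.0² + 17.6²) = 21.3 Ω
∠Z = arctan(17.6/12.0) = 55.7°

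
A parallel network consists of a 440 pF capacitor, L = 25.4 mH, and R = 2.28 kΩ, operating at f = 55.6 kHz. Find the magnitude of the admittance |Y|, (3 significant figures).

ω = 2πf = 349300 rad/s
X_L = ωL = 8870 Ω
X_C = 1/(ωC) = 6510 Ω
Parallel: admittances add. Y = 1/R + 1/(jωL) + jωC
Y = (0.000439 + j4.1e-05) S
|Y| = 0.000441 S → |Z| = 1/|Y| = 2270 Ω, ∠Z = −∠Y = -5.34°

441 μS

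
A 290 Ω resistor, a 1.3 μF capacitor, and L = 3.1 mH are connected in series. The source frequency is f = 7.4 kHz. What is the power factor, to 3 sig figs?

ω = 2πf = 46500 rad/s
X_L = ωL = 144 Ω
X_C = 1/(ωC) = 16.5 Ω
Net reactance X = X_L − X_C = 128 Ω
Z = 290 + j128 Ω
|Z| = √(290² + 128²) = 317 Ω
∠Z = arctan(128/290) = 23.7°
cos φ = cos(23.7°) = 0.915

0.915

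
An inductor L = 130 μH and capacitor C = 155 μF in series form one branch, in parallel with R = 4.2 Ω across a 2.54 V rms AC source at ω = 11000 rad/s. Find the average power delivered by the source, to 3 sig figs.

1.54 W

X_L = ωL = 1.43 Ω
X_C = 1/(ωC) = 0.587 Ω
Branch 1: Z₁ = R = 4.20 Ω
Branch 2 (series LC): Z₂ = j(X_L − X_C) = j0.843 Ω
Parallel: Z = Z₁Z₂/(Z₁+Z₂), |Z| = 0.827 Ω, ∠Z = 78.6°
I = V/|Z| = 3.07 A
P = VI cos φ = 2.54 × 3.07 × cos(78.6°) = 1.54 W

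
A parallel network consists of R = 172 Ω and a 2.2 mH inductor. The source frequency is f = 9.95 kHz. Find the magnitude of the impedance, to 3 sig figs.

107 Ω

ω = 2πf = 62520 rad/s
X_L = ωL = 138 Ω
Parallel: admittances add. Y = 1/R + 1/(jωL)
Y = (0.00581 − j0.00727) S
|Y| = 0.00931 S → |Z| = 1/|Y| = 107 Ω, ∠Z = −∠Y = 51.4°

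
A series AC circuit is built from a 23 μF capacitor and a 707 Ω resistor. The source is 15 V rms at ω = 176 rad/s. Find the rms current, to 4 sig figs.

20.03 mA

X_C = 1/(ωC) = 247.0 Ω
Z = 707.0 − j247.0 Ω
|Z| = √(707.0² + 247.0²) = 748.9 Ω
I = V/|Z| = 15/748.9 = 20.03 mA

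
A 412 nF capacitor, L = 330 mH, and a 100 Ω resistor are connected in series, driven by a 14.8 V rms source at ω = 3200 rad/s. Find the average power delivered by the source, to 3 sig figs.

222 mW

X_L = ωL = 1060 Ω
X_C = 1/(ωC) = 758 Ω
Net reactance X = X_L − X_C = 298 Ω
Z = 100 + j298 Ω
|Z| = √(100² + 298²) = 314 Ω
∠Z = arctan(298/100) = 71.4°
I = V/|Z| = 47.2 mA
P = VI cos φ = 14.8 × 0.0472 × cos(71.4°) = 222 mW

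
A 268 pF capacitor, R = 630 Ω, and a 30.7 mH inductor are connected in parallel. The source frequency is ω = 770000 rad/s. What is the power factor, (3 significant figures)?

X_L = ωL = 23600 Ω
X_C = 1/(ωC) = 4850 Ω
Parallel: admittances add. Y = 1/R + 1/(jωL) + jωC
Y = (0.00159 + j0.000164) S
|Y| = 0.00160 S → |Z| = 1/|Y| = 627 Ω, ∠Z = −∠Y = -5.90°
cos φ = cos(-5.90°) = 0.995

0.995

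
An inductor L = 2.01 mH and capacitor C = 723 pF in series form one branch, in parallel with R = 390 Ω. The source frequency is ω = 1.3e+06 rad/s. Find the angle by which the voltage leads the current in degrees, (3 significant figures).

14.1°

X_L = ωL = 2610 Ω
X_C = 1/(ωC) = 1060 Ω
Branch 1: Z₁ = R = 390 Ω
Branch 2 (series LC): Z₂ = j(X_L − X_C) = j1550 Ω
Parallel: Z = Z₁Z₂/(Z₁+Z₂), |Z| = 378 Ω, ∠Z = 14.1°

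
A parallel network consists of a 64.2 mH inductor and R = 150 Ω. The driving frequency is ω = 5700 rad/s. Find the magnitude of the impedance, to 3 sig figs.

139 Ω

X_L = ωL = 366 Ω
Parallel: admittances add. Y = 1/R + 1/(jωL)
Y = (0.00667 − j0.00273) S
|Y| = 0.00721 S → |Z| = 1/|Y| = 139 Ω, ∠Z = −∠Y = 22.3°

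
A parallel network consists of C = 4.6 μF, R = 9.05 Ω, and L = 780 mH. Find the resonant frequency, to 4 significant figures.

84.02 Hz

ω₀ = 1/√(LC) = 1/√(0.78 × 4.6e-06) = 527.9 rad/s
f₀ = ω₀/(2π) = 84.02 Hz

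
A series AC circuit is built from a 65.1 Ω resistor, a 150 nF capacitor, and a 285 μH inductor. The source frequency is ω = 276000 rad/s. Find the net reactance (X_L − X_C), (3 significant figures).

54.5 Ω

X_L = ωL = 78.7 Ω
X_C = 1/(ωC) = 24.2 Ω
X = 78.7 − 24.2 = 54.5 Ω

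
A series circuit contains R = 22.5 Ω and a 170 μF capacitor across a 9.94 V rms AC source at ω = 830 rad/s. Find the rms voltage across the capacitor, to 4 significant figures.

X_C = 1/(ωC) = 7.087 Ω
Z = 22.50 − j7.087 Ω
|Z| = √(22.50² + 7.087²) = 23.59 Ω
I = V/|Z| = 421.4 mA
V_C = I·|Z_C| = 0.4214 × 7.087 = 2.986 V

2.986 V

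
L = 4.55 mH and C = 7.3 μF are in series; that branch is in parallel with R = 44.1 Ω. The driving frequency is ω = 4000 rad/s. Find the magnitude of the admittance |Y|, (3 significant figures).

X_L = ωL = 18.2 Ω
X_C = 1/(ωC) = 34.2 Ω
Branch 1: Z₁ = R = 44.1 Ω
Branch 2 (series LC): Z₂ = j(X_L − X_C) = −j16.0 Ω
Parallel: Z = Z₁Z₂/(Z₁+Z₂), |Z| = 15.1 Ω, ∠Z = -70.0°
|Y| = 1/|Z| = 66.3 mS

66.3 mS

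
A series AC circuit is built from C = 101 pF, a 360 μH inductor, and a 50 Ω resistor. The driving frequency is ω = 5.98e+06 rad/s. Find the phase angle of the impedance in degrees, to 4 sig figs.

X_L = ωL = 2153 Ω
X_C = 1/(ωC) = 1656 Ω
Net reactance X = X_L − X_C = 497.1 Ω
Z = 50.00 + j497.1 Ω
|Z| = √(50.00² + 497.1²) = 499.6 Ω
∠Z = arctan(497.1/50.00) = 84.26°

84.26°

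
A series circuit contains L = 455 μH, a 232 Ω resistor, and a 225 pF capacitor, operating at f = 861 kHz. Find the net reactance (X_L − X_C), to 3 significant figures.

1640 Ω

ω = 2πf = 5.41e+06 rad/s
X_L = ωL = 2460 Ω
X_C = 1/(ωC) = 822 Ω
X = 2460 − 822 = 1640 Ω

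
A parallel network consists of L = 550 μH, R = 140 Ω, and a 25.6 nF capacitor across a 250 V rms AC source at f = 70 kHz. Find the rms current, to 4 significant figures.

2.522 A

ω = 2πf = 439800 rad/s
X_L = ωL = 241.9 Ω
X_C = 1/(ωC) = 88.81 Ω
Parallel: admittances add. Y = 1/R + 1/(jωL) + jωC
Y = (0.007143 + j0.007126) S
|Y| = 0.01009 S → |Z| = 1/|Y| = 99.11 Ω, ∠Z = −∠Y = -44.93°
I = V/|Z| = 250/99.11 = 2.522 A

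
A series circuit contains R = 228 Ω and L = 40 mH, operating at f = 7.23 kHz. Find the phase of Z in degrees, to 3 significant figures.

ω = 2πf = 45430 rad/s
X_L = ωL = 1820 Ω
Z = 228 + j1820 Ω
|Z| = √(228² + 1820²) = 1830 Ω
∠Z = arctan(1820/228) = 82.8°

82.8°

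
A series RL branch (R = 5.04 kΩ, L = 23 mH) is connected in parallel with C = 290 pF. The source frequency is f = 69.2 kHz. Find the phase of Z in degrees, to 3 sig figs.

-49.1°

ω = 2πf = 434800 rad/s
X_L = ωL = 10000 Ω
X_C = 1/(ωC) = 7930 Ω
Branch 1 (R+jX_L): Z₁ = 5040 + j10000 Ω, |Z₁| = 11200 Ω
Branch 2 (−jX_C): Z₂ = −j7930 Ω
Parallel: Z = Z₁Z₂/(Z₁+Z₂), |Z| = 16300 Ω, ∠Z = -49.1°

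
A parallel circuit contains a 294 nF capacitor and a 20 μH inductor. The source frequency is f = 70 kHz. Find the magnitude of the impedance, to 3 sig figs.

64.0 Ω

ω = 2πf = 439800 rad/s
X_L = ωL = 8.80 Ω
X_C = 1/(ωC) = 7.73 Ω
Parallel: admittances add. Y = 1/(jωL) + jωC
Y = (0 + j0.0156) S
|Y| = 0.0156 S → |Z| = 1/|Y| = 64.0 Ω, ∠Z = −∠Y = -90.0°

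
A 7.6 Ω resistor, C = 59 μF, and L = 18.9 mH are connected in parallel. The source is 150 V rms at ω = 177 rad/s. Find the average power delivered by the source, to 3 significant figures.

2.96 kW

X_L = ωL = 3.35 Ω
X_C = 1/(ωC) = 95.8 Ω
Parallel: admittances add. Y = 1/R + 1/(jωL) + jωC
Y = (0.132 − j0.288) S
|Y| = 0.317 S → |Z| = 1/|Y| = 3.15 Ω, ∠Z = −∠Y = 65.5°
I = V/|Z| = 47.6 A
P = VI cos φ = 150 × 47.6 × cos(65.5°) = 2.96 kW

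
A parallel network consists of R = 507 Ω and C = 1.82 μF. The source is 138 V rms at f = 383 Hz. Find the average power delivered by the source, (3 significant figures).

37.6 W

ω = 2πf = 2406 rad/s
X_C = 1/(ωC) = 228 Ω
Parallel: admittances add. Y = 1/R + jωC
Y = (0.00197 + j0.00438) S
|Y| = 0.00480 S → |Z| = 1/|Y| = 208 Ω, ∠Z = −∠Y = -65.8°
I = V/|Z| = 663 mA
P = VI cos φ = 138 × 0.663 × cos(-65.8°) = 37.6 W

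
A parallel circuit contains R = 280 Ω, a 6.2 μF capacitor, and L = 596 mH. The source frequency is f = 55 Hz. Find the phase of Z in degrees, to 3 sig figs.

37.2°

ω = 2πf = 345.6 rad/s
X_L = ωL = 206 Ω
X_C = 1/(ωC) = 467 Ω
Parallel: admittances add. Y = 1/R + 1/(jωL) + jωC
Y = (0.00357 − j0.00271) S
|Y| = 0.00448 S → |Z| = 1/|Y| = 223 Ω, ∠Z = −∠Y = 37.2°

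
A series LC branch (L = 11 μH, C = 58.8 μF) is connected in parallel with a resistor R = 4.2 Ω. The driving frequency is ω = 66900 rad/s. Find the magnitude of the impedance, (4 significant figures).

0.4786 Ω

X_L = ωL = 0.7359 Ω
X_C = 1/(ωC) = 0.2542 Ω
Branch 1: Z₁ = R = 4.200 Ω
Branch 2 (series LC): Z₂ = j(X_L − X_C) = j0.4817 Ω
Parallel: Z = Z₁Z₂/(Z₁+Z₂), |Z| = 0.4786 Ω, ∠Z = 83.46°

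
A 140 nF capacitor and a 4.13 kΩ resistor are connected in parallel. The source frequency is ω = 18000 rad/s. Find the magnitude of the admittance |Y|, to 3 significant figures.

2.53 mS

X_C = 1/(ωC) = 397 Ω
Parallel: admittances add. Y = 1/R + jωC
Y = (0.000242 + j0.00252) S
|Y| = 0.00253 S → |Z| = 1/|Y| = 395 Ω, ∠Z = −∠Y = -84.5°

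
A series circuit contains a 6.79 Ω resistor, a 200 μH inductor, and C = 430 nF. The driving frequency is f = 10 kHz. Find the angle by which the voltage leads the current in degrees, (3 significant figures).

ω = 2πf = 62830 rad/s
X_L = ωL = 12.6 Ω
X_C = 1/(ωC) = 37.0 Ω
Net reactance X = X_L − X_C = -24.4 Ω
Z = 6.79 − j24.4 Ω
|Z| = √(6.79² + 24.4²) = 25.4 Ω
∠Z = arctan(-24.4/6.79) = -74.5°

-74.5°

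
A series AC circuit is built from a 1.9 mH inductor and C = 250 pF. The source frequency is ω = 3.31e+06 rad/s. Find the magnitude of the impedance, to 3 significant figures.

5080 Ω

X_L = ωL = 6290 Ω
X_C = 1/(ωC) = 1210 Ω
Net reactance X = X_L − X_C = 5080 Ω
Z = j5080 Ω
|Z| = √(0² + 5080²) = 5080 Ω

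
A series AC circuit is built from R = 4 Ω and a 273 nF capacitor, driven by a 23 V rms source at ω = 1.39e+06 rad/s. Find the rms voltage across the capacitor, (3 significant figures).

12.7 V

X_C = 1/(ωC) = 2.64 Ω
Z = 4.00 − j2.64 Ω
|Z| = √(4.00² + 2.64²) = 4.79 Ω
I = V/|Z| = 4.80 A
V_C = I·|Z_C| = 4.80 × 2.64 = 12.7 V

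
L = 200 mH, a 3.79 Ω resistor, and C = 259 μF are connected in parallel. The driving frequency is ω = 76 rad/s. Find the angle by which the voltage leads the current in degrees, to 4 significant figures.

9.912°

X_L = ωL = 15.20 Ω
X_C = 1/(ωC) = 50.80 Ω
Parallel: admittances add. Y = 1/R + 1/(jωL) + jωC
Y = (0.2639 − j0.04611) S
|Y| = 0.2679 S → |Z| = 1/|Y| = 3.733 Ω, ∠Z = −∠Y = 9.912°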